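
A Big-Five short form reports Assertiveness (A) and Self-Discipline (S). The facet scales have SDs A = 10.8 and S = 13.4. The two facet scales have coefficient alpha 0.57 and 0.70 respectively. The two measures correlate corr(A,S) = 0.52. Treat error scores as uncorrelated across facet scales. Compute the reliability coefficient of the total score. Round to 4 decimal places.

0.7671

Var(A+S) = 10.8² + 13.4² + 2·[10.8·13.4·0.52] = 296.2 + 150.509 = 446.709.
Because errors are independent across components, Cov(Tᵢ,Tⱼ) = Cov(Xᵢ,Xⱼ); the off-diagonal part of the true-score variance is the same as above.
True-score variance = [10.8²·0.57 + 13.4²·0.70] + 150.509 = 192.177 + 150.509 = 342.686.
Reliability = 342.686 / 446.709 = 0.7671.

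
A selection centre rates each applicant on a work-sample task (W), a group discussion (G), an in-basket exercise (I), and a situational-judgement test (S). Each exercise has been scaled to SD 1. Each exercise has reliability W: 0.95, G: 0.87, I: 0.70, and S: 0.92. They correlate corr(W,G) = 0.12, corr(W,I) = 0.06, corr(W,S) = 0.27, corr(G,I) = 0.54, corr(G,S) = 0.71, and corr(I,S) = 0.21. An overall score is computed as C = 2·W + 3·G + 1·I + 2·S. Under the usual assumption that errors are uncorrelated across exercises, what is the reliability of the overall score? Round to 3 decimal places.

0.942

Var(C) = 2² + 3² + 1 + 2² + 2·[6·0.12 + 2·0.06 + 4·0.27 + 3·0.54 + 6·0.71 + 2·0.21] = 18 + 16.44 = 34.44.
With uncorrelated errors the cross-covariances are all true-score covariance, so they carry over unchanged; only the diagonal terms shrink to ρᵢσᵢ².
True-score variance = [2²·0.95 + 3²·0.87 + 0.70 + 2²·0.92] + 16.44 = 16.01 + 16.44 = 32.45.
Reliability = 32.45 / 34.44 = 0.942.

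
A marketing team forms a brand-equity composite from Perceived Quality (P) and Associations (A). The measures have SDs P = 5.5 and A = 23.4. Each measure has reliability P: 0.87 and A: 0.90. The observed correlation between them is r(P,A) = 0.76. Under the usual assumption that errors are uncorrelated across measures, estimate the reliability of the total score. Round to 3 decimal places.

Var(P+A) = 5.5² + 23.4² + 2·[5.5·23.4·0.76] = 577.81 + 195.624 = 773.434.
With uncorrelated errors the cross-covariances are all true-score covariance, so they carry over unchanged; only the diagonal terms shrink to ρᵢσᵢ².
True-score variance = [5.5²·0.87 + 23.4²·0.90] + 195.624 = 519.121 + 195.624 = 714.745.
Reliability = 714.745 / 773.434 = 0.924.

0.924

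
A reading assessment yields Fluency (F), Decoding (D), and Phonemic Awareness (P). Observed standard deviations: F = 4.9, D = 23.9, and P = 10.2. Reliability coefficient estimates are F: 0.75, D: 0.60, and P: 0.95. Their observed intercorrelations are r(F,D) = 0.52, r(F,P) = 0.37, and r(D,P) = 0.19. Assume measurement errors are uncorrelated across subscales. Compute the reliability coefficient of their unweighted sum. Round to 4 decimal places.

0.7479

Var(F+D+P) = 4.9² + 23.9² + 10.2² + 2·[4.9·23.9·0.52 + 4.9·10.2·0.37 + 23.9·10.2·0.19] = 699.26 + 251.416 = 950.676.
Under uncorrelated errors the observed covariances equal the true-score covariances, so only the own-variance terms attenuate.
True-score variance = [4.9²·0.75 + 23.9²·0.60 + 10.2²·0.95] + 251.416 = 459.571 + 251.416 = 710.987.
Reliability = 710.987 / 950.676 = 0.7479.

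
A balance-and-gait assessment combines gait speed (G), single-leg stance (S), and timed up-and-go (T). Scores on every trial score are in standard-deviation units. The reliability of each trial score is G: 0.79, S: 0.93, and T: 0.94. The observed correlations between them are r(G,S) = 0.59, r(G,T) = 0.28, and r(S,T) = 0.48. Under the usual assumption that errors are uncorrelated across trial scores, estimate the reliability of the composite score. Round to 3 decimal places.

0.940

Var(G+S+T) = 3 + 2·[0.59 + 0.28 + 0.48] = 3 + 2.7 = 5.7.
Because errors are independent across components, Cov(Tᵢ,Tⱼ) = Cov(Xᵢ,Xⱼ); the off-diagonal part of the true-score variance is the same as above.
True-score variance = [0.79 + 0.93 + 0.94] + 2.7 = 2.66 + 2.7 = 5.36.
Reliability = 5.36 / 5.7 = 0.940.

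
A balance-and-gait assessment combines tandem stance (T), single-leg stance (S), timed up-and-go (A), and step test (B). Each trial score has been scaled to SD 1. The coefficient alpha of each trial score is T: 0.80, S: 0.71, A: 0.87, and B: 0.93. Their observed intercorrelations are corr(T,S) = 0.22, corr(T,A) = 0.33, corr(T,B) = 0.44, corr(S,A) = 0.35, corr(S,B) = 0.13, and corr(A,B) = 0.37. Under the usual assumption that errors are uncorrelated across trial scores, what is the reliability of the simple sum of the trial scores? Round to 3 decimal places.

0.910

Var(T+S+A+B) = 4 + 2·[0.22 + 0.33 + 0.44 + 0.35 + 0.13 + 0.37] = 4 + 3.68 = 7.68.
Because errors are independent across components, Cov(Tᵢ,Tⱼ) = Cov(Xᵢ,Xⱼ); the off-diagonal part of the true-score variance is the same as above.
True-score variance = [0.80 + 0.71 + 0.87 + 0.93] + 3.68 = 3.31 + 3.68 = 6.99.
Reliability = 6.99 / 7.68 = 0.910.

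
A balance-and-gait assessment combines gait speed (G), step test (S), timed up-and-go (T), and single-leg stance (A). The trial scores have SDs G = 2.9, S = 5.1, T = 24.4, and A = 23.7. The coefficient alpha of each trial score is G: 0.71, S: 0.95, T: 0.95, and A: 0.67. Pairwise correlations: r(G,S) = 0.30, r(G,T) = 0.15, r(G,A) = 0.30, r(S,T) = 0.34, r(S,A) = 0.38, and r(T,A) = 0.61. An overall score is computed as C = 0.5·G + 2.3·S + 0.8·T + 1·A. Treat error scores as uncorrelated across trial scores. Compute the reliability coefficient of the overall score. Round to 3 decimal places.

Var(C) = 0.5²·2.9² + 2.3²·5.1² + 0.8²·24.4² + 23.7² + 2·[1.15·2.9·5.1·0.30 + 0.4·2.9·24.4·0.15 + 0.5·2.9·23.7·0.30 + 1.84·5.1·24.4·0.34 + 2.3·5.1·23.7·0.38 + 0.8·24.4·23.7·0.61] = 1082.42 + 970.697 = 2053.11.
With uncorrelated errors the cross-covariances are all true-score covariance, so they carry over unchanged; only the diagonal terms shrink to ρᵢσᵢ².
True-score variance = [0.5²·2.9²·0.71 + 2.3²·5.1²·0.95 + 0.8²·24.4²·0.95 + 23.7²·0.67] + 970.697 = 870.517 + 970.697 = 1841.21.
Reliability = 1841.21 / 2053.11 = 0.897.

0.897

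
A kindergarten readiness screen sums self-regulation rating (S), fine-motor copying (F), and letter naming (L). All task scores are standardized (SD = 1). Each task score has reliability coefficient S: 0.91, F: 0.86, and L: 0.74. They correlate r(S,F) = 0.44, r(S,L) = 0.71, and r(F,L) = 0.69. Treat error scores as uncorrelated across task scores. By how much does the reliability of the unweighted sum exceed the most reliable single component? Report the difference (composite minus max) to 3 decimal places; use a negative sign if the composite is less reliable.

Var(sum) = 3 + 3.68 = 6.68; true-score variance = 2.51 + 3.68 = 6.19; composite reliability = 0.9266.
Max component reliability = 0.9100.
Difference = 0.9266 − 0.9100 = 0.017.

0.017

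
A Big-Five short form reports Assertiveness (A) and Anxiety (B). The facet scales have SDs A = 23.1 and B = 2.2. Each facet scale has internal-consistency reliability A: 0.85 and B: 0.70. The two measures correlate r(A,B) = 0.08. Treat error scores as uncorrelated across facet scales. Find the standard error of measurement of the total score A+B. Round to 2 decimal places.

9.03

Var(total) = 538.45 + 8.1312 = 546.581.
True-score variance = 456.956 + 8.1312 = 465.088, so reliability = 0.8509.
Error variance = 546.581 − 465.088 = 81.4935; SEM = √81.4935 = 9.03.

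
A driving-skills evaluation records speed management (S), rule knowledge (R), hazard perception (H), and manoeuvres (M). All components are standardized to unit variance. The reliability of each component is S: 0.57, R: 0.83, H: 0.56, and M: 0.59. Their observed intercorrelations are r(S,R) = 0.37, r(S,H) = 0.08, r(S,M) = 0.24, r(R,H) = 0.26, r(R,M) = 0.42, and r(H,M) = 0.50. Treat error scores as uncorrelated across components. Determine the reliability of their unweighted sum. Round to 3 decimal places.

0.813

Var(S+R+H+M) = 4 + 2·[0.37 + 0.08 + 0.24 + 0.26 + 0.42 + 0.50] = 4 + 3.74 = 7.74.
Under uncorrelated errors the observed covariances equal the true-score covariances, so only the own-variance terms attenuate.
True-score variance = [0.57 + 0.83 + 0.56 + 0.59] + 3.74 = 2.55 + 3.74 = 6.29.
Reliability = 6.29 / 7.74 = 0.813.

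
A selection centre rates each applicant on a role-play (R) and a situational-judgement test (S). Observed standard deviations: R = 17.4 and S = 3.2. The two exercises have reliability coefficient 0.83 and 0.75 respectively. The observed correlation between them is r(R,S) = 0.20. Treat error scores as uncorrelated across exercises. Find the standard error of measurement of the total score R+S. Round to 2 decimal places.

7.35

Var(total) = 313 + 22.272 = 335.272.
True-score variance = 258.971 + 22.272 = 281.243, so reliability = 0.8388.
Error variance = 335.272 − 281.243 = 54.0292; SEM = √54.0292 = 7.35.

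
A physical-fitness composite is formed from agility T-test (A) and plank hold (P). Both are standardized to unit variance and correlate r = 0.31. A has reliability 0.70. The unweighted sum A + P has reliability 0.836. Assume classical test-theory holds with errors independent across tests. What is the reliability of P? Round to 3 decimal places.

0.870

Var(A+P) = 2 + 2·0.31 = 2.620.
True-score variance = ρ_A + ρ_P + 2·0.31, so 0.836 = (0.70 + ρ_P + 0.62) / 2.620.
ρ_P = 0.836·2.620 − 0.70 − 0.62 = 0.870.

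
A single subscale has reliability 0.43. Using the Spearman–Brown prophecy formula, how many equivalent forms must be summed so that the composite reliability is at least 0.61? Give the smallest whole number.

k ≥ ρ*(1−ρ₁)/(ρ₁(1−ρ*)) = 0.61·0.57 / (0.43·0.39) = 2.073.
Smallest integer k = 3.

3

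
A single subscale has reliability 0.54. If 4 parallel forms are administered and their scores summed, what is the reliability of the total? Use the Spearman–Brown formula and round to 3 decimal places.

ρ_k = kρ / (1 + (k−1)ρ) = 4·0.54 / (1 + 3·0.54) = 2.160 / 2.620 = 0.824.

0.824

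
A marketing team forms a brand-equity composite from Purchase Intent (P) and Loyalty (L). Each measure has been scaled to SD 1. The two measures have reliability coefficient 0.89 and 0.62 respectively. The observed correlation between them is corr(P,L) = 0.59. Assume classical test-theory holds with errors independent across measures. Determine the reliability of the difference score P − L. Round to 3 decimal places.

Var(P−L) = 1 + 1 − 2·0.59 = 2 − 1.18 = 0.82.
With uncorrelated errors the cross-covariances are all true-score covariance, so they carry over unchanged; only the diagonal terms shrink to ρᵢσᵢ².
True-score variance = [0.89 + 0.62] − 1.18 = 1.51 − 1.18 = 0.33.
Reliability = 0.33 / 0.82 = 0.402.

0.402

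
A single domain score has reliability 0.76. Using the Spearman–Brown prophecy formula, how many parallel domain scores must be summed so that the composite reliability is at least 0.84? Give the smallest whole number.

k ≥ ρ*(1−ρ₁)/(ρ₁(1−ρ*)) = 0.84·0.24 / (0.76·0.16) = 1.658.
Smallest integer k = 2.

2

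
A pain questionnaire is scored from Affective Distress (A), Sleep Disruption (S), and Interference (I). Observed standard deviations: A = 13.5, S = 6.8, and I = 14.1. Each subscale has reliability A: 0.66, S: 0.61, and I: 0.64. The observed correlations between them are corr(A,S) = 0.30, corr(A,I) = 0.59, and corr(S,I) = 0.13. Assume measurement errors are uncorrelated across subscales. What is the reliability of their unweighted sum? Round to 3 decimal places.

Var(A+S+I) = 13.5² + 6.8² + 14.1² + 2·[13.5·6.8·0.30 + 13.5·14.1·0.59 + 6.8·14.1·0.13] = 427.3 + 304.622 = 731.922.
Under uncorrelated errors the observed covariances equal the true-score covariances, so only the own-variance terms attenuate.
True-score variance = [13.5²·0.66 + 6.8²·0.61 + 14.1²·0.64] + 304.622 = 275.73 + 304.622 = 580.352.
Reliability = 580.352 / 731.922 = 0.793.

0.793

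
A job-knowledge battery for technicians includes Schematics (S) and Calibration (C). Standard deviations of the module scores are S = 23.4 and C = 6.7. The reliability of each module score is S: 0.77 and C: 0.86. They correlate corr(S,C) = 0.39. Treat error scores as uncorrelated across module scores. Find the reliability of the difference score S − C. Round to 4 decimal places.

Var(S−C) = 23.4² + 6.7² − 2·23.4·6.7·0.39 = 592.45 − 122.288 = 470.162.
Under uncorrelated errors the observed covariances equal the true-score covariances, so only the own-variance terms attenuate.
True-score variance = [23.4²·0.77 + 6.7²·0.86] − 122.288 = 460.227 − 122.288 = 337.938.
Reliability = 337.938 / 470.162 = 0.7188.

0.7188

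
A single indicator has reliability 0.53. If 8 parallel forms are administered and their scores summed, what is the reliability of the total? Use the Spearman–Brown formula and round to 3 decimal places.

ρ_k = kρ / (1 + (k−1)ρ) = 8·0.53 / (1 + 7·0.53) = 4.240 / 4.710 = 0.900.

0.900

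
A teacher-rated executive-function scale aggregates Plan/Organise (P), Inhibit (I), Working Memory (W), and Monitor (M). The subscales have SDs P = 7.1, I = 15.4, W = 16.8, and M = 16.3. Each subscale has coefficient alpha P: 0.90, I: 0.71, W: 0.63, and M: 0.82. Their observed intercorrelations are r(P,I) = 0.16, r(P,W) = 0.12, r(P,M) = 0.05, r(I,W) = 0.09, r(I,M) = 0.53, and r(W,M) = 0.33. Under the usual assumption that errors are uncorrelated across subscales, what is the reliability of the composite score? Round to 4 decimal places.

Var(P+I+W+M) = 7.1² + 15.4² + 16.8² + 16.3² + 2·[7.1·15.4·0.16 + 7.1·16.8·0.12 + 7.1·16.3·0.05 + 15.4·16.8·0.09 + 15.4·16.3·0.53 + 16.8·16.3·0.33] = 835.5 + 568.574 = 1404.07.
Because errors are independent across components, Cov(Tᵢ,Tⱼ) = Cov(Xᵢ,Xⱼ); the off-diagonal part of the true-score variance is the same as above.
True-score variance = [7.1²·0.90 + 15.4²·0.71 + 16.8²·0.63 + 16.3²·0.82] + 568.574 = 609.43 + 568.574 = 1178.
Reliability = 1178 / 1404.07 = 0.8390.

0.8390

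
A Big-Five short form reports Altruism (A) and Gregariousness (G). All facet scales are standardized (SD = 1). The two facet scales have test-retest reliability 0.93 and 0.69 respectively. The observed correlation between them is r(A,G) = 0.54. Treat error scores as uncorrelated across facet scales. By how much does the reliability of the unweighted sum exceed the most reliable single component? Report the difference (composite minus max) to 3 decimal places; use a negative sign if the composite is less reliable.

Var(sum) = 2 + 1.08 = 3.08; true-score variance = 1.62 + 1.08 = 2.7; composite reliability = 0.8766.
Max component reliability = 0.9300.
Difference = 0.8766 − 0.9300 = -0.053.

-0.053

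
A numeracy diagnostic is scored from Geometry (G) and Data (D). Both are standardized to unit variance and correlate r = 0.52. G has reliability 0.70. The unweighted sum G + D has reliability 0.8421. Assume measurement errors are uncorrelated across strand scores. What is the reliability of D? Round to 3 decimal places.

Var(G+D) = 2 + 2·0.52 = 3.040.
True-score variance = ρ_G + ρ_D + 2·0.52, so 0.8421 = (0.70 + ρ_D + 1.04) / 3.040.
ρ_D = 0.8421·3.040 − 0.70 − 1.04 = 0.820.

0.820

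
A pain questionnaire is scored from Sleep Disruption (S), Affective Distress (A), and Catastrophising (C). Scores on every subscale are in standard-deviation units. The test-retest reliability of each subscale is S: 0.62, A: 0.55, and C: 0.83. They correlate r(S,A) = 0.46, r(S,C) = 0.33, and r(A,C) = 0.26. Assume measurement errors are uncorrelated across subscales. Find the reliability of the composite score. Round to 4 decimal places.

Var(S+A+C) = 3 + 2·[0.46 + 0.33 + 0.26] = 3 + 2.1 = 5.1.
With uncorrelated errors the cross-covariances are all true-score covariance, so they carry over unchanged; only the diagonal terms shrink to ρᵢσᵢ².
True-score variance = [0.62 + 0.55 + 0.83] + 2.1 = 2 + 2.1 = 4.1.
Reliability = 4.1 / 5.1 = 0.8039.

0.8039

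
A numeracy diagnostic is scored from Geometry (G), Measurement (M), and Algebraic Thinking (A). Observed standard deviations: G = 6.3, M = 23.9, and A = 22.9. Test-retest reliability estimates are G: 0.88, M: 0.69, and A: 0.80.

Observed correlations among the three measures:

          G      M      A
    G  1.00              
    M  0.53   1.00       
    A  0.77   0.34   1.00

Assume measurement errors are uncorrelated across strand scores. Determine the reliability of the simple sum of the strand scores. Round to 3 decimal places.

0.848

Var(G+M+A) = 6.3² + 23.9² + 22.9² + 2·[6.3·23.9·0.53 + 6.3·22.9·0.77 + 23.9·22.9·0.34] = 1135.31 + 753.951 = 1889.26.
Under uncorrelated errors the observed covariances equal the true-score covariances, so only the own-variance terms attenuate.
True-score variance = [6.3²·0.88 + 23.9²·0.69 + 22.9²·0.80] + 753.951 = 848.59 + 753.951 = 1602.54.
Reliability = 1602.54 / 1889.26 = 0.848.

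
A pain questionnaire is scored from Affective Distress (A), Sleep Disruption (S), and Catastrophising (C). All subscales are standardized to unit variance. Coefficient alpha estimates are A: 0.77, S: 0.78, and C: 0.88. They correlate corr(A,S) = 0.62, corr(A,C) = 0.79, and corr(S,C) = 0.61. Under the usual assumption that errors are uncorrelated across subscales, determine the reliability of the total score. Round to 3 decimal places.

Var(A+S+C) = 3 + 2·[0.62 + 0.79 + 0.61] = 3 + 4.04 = 7.04.
With uncorrelated errors the cross-covariances are all true-score covariance, so they carry over unchanged; only the diagonal terms shrink to ρᵢσᵢ².
True-score variance = [0.77 + 0.78 + 0.88] + 4.04 = 2.43 + 4.04 = 6.47.
Reliability = 6.47 / 7.04 = 0.919.

0.919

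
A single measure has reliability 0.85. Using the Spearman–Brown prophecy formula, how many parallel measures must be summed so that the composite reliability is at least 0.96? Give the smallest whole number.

5

k ≥ ρ*(1−ρ₁)/(ρ₁(1−ρ*)) = 0.96·0.15 / (0.85·0.04) = 4.235.
Smallest integer k = 5.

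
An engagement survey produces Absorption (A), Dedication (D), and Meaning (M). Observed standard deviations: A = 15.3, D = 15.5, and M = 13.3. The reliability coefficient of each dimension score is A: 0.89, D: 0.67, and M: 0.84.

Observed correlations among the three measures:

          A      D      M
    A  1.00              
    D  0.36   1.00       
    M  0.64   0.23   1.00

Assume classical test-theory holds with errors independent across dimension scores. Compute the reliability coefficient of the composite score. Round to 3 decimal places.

0.887

Var(A+D+M) = 15.3² + 15.5² + 13.3² + 2·[15.3·15.5·0.36 + 15.3·13.3·0.64 + 15.5·13.3·0.23] = 651.23 + 526.044 = 1177.27.
Under uncorrelated errors the observed covariances equal the true-score covariances, so only the own-variance terms attenuate.
True-score variance = [15.3²·0.89 + 15.5²·0.67 + 13.3²·0.84] + 526.044 = 517.895 + 526.044 = 1043.94.
Reliability = 1043.94 / 1177.27 = 0.887.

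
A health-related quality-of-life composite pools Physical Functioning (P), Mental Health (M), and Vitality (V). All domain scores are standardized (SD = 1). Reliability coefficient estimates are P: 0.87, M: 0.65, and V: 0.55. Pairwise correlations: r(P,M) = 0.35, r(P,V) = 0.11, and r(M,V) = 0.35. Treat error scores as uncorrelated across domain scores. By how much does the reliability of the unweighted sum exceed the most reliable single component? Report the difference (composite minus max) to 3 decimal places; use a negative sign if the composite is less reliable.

Var(sum) = 3 + 1.62 = 4.62; true-score variance = 2.07 + 1.62 = 3.69; composite reliability = 0.7987.
Max component reliability = 0.8700.
Difference = 0.7987 − 0.8700 = -0.071.

-0.071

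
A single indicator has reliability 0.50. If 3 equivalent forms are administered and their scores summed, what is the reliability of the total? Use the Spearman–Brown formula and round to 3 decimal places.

0.750

ρ_k = kρ / (1 + (k−1)ρ) = 3·0.50 / (1 + 2·0.50) = 1.500 / 2.000 = 0.750.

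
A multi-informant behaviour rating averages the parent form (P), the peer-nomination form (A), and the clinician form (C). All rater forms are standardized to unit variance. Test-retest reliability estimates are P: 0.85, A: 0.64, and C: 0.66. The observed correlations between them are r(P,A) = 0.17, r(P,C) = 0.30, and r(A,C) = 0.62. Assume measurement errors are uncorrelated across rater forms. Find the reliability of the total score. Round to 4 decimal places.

0.8359

Var(P+A+C) = 3 + 2·[0.17 + 0.30 + 0.62] = 3 + 2.18 = 5.18.
Because errors are independent across components, Cov(Tᵢ,Tⱼ) = Cov(Xᵢ,Xⱼ); the off-diagonal part of the true-score variance is the same as above.
True-score variance = [0.85 + 0.64 + 0.66] + 2.18 = 2.15 + 2.18 = 4.33.
Reliability = 4.33 / 5.18 = 0.8359.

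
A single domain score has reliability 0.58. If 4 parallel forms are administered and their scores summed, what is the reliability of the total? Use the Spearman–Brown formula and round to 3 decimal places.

ρ_k = kρ / (1 + (k−1)ρ) = 4·0.58 / (1 + 3·0.58) = 2.320 / 2.740 = 0.847.

0.847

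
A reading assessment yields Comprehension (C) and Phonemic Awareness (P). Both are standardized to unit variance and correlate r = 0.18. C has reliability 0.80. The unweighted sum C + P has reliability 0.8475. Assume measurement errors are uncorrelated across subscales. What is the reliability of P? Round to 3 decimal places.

Var(C+P) = 2 + 2·0.18 = 2.360.
True-score variance = ρ_C + ρ_P + 2·0.18, so 0.8475 = (0.80 + ρ_P + 0.36) / 2.360.
ρ_P = 0.8475·2.360 − 0.80 − 0.36 = 0.840.

0.840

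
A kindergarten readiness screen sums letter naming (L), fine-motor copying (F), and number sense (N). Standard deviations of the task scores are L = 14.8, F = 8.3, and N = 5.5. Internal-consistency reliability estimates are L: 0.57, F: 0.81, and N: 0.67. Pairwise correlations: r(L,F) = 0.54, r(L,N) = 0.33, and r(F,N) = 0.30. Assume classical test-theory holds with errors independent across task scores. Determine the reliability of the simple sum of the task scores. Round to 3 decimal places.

0.780

Var(L+F+N) = 14.8² + 8.3² + 5.5² + 2·[14.8·8.3·0.54 + 14.8·5.5·0.33 + 8.3·5.5·0.30] = 318.18 + 213.781 = 531.961.
Because errors are independent across components, Cov(Tᵢ,Tⱼ) = Cov(Xᵢ,Xⱼ); the off-diagonal part of the true-score variance is the same as above.
True-score variance = [14.8²·0.57 + 8.3²·0.81 + 5.5²·0.67] + 213.781 = 200.921 + 213.781 = 414.702.
Reliability = 414.702 / 531.961 = 0.780.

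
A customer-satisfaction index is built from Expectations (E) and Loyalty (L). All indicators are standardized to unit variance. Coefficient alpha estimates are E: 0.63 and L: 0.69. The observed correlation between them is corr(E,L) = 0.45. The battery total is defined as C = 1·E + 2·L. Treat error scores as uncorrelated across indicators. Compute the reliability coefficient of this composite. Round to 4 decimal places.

Var(C) = 1 + 2² + 2·[2·0.45] = 5 + 1.8 = 6.8.
Under uncorrelated errors the observed covariances equal the true-score covariances, so only the own-variance terms attenuate.
True-score variance = [0.63 + 2²·0.69] + 1.8 = 3.39 + 1.8 = 5.19.
Reliability = 5.19 / 6.8 = 0.7632.

0.7632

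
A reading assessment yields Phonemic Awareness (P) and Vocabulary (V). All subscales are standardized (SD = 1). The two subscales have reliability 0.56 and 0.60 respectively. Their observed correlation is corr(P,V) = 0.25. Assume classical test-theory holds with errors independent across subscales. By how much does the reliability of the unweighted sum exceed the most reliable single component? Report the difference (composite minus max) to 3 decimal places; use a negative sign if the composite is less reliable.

Var(sum) = 2 + 0.5 = 2.5; true-score variance = 1.16 + 0.5 = 1.66; composite reliability = 0.6640.
Max component reliability = 0.6000.
Difference = 0.6640 − 0.6000 = 0.064.

0.064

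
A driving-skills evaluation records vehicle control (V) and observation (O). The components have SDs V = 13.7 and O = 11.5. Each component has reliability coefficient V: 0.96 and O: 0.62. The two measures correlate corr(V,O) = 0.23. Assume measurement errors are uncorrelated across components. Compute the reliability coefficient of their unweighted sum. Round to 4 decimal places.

0.8528

Var(V+O) = 13.7² + 11.5² + 2·[13.7·11.5·0.23] = 319.94 + 72.473 = 392.413.
With uncorrelated errors the cross-covariances are all true-score covariance, so they carry over unchanged; only the diagonal terms shrink to ρᵢσᵢ².
True-score variance = [13.7²·0.96 + 11.5²·0.62] + 72.473 = 262.177 + 72.473 = 334.65.
Reliability = 334.65 / 392.413 = 0.8528.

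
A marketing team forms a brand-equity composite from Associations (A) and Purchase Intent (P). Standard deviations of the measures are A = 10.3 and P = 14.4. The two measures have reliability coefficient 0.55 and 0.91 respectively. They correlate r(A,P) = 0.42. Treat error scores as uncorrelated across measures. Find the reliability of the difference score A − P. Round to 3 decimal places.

Var(A−P) = 10.3² + 14.4² − 2·10.3·14.4·0.42 = 313.45 − 124.589 = 188.861.
With uncorrelated errors the cross-covariances are all true-score covariance, so they carry over unchanged; only the diagonal terms shrink to ρᵢσᵢ².
True-score variance = [10.3²·0.55 + 14.4²·0.91] − 124.589 = 247.047 − 124.589 = 122.458.
Reliability = 122.458 / 188.861 = 0.648.

0.648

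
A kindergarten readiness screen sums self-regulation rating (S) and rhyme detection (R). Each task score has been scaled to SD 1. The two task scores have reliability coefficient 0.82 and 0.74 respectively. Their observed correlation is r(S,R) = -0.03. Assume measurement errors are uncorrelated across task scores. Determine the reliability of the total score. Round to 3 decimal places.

Var(S+R) = 2 + 2·[(-0.03)] = 2 − 0.06 = 1.94.
Under uncorrelated errors the observed covariances equal the true-score covariances, so only the own-variance terms attenuate.
True-score variance = [0.82 + 0.74] − 0.06 = 1.56 − 0.06 = 1.5.
Reliability = 1.5 / 1.94 = 0.773.

0.773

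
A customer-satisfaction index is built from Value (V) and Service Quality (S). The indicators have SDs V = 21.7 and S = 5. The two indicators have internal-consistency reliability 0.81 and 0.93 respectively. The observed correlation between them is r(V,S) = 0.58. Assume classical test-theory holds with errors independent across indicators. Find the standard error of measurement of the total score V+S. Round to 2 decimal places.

Var(total) = 495.89 + 125.86 = 621.75.
True-score variance = 404.671 + 125.86 = 530.531, so reliability = 0.8533.
Error variance = 621.75 − 530.531 = 91.2191; SEM = √91.2191 = 9.55.

9.55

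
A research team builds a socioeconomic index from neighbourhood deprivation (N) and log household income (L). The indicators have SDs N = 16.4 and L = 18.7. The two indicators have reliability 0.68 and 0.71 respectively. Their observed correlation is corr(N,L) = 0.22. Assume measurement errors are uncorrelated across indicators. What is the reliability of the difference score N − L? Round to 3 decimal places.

Var(N−L) = 16.4² + 18.7² − 2·16.4·18.7·0.22 = 618.65 − 134.939 = 483.711.
Under uncorrelated errors the observed covariances equal the true-score covariances, so only the own-variance terms attenuate.
True-score variance = [16.4²·0.68 + 18.7²·0.71] − 134.939 = 431.173 − 134.939 = 296.233.
Reliability = 296.233 / 483.711 = 0.612.

0.612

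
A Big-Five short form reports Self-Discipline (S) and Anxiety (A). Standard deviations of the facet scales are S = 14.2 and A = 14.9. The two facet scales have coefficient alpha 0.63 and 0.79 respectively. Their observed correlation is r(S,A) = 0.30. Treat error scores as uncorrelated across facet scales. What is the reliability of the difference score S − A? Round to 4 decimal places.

0.5914

Var(S−A) = 14.2² + 14.9² − 2·14.2·14.9·0.30 = 423.65 − 126.948 = 296.702.
Under uncorrelated errors the observed covariances equal the true-score covariances, so only the own-variance terms attenuate.
True-score variance = [14.2²·0.63 + 14.9²·0.79] − 126.948 = 302.421 − 126.948 = 175.473.
Reliability = 175.473 / 296.702 = 0.5914.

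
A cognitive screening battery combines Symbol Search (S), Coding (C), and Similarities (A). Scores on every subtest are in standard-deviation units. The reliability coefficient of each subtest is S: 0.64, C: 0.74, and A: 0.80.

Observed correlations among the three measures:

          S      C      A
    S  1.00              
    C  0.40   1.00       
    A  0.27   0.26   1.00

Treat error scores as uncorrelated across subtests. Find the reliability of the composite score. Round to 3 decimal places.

0.831

Var(S+C+A) = 3 + 2·[0.40 + 0.27 + 0.26] = 3 + 1.86 = 4.86.
Under uncorrelated errors the observed covariances equal the true-score covariances, so only the own-variance terms attenuate.
True-score variance = [0.64 + 0.74 + 0.80] + 1.86 = 2.18 + 1.86 = 4.04.
Reliability = 4.04 / 4.86 = 0.831.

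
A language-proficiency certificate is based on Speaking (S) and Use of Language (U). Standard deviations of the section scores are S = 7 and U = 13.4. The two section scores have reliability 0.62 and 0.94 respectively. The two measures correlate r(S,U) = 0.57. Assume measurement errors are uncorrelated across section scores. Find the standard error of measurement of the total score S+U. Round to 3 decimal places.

5.422

Var(total) = 228.56 + 106.932 = 335.492.
True-score variance = 199.166 + 106.932 = 306.098, so reliability = 0.9124.
Error variance = 335.492 − 306.098 = 29.3936; SEM = √29.3936 = 5.422.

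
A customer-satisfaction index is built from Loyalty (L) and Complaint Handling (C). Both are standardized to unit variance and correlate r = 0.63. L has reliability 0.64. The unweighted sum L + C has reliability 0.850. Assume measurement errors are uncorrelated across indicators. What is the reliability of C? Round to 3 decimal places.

0.871

Var(L+C) = 2 + 2·0.63 = 3.260.
True-score variance = ρ_L + ρ_C + 2·0.63, so 0.850 = (0.64 + ρ_C + 1.26) / 3.260.
ρ_C = 0.850·3.260 − 0.64 − 1.26 = 0.871.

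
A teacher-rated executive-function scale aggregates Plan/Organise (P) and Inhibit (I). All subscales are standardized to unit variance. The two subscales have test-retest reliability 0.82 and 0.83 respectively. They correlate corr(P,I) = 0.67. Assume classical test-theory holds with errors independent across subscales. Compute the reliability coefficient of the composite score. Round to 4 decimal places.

Var(P+I) = 2 + 2·[0.67] = 2 + 1.34 = 3.34.
With uncorrelated errors the cross-covariances are all true-score covariance, so they carry over unchanged; only the diagonal terms shrink to ρᵢσᵢ².
True-score variance = [0.82 + 0.83] + 1.34 = 1.65 + 1.34 = 2.99.
Reliability = 2.99 / 3.34 = 0.8952.

0.8952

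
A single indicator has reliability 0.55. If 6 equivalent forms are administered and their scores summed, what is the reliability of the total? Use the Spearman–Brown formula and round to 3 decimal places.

ρ_k = kρ / (1 + (k−1)ρ) = 6·0.55 / (1 + 5·0.55) = 3.300 / 3.750 = 0.880.

0.880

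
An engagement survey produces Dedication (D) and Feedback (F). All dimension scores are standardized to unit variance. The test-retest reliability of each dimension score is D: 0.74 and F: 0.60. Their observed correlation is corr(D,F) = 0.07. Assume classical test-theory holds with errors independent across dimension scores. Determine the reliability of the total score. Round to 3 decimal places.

Var(D+F) = 2 + 2·[0.07] = 2 + 0.14 = 2.14.
Because errors are independent across components, Cov(Tᵢ,Tⱼ) = Cov(Xᵢ,Xⱼ); the off-diagonal part of the true-score variance is the same as above.
True-score variance = [0.74 + 0.60] + 0.14 = 1.34 + 0.14 = 1.48.
Reliability = 1.48 / 2.14 = 0.692.

0.692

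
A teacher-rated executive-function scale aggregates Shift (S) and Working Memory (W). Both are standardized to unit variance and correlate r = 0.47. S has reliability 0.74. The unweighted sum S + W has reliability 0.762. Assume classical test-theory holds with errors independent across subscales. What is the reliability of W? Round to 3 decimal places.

0.560

Var(S+W) = 2 + 2·0.47 = 2.940.
True-score variance = ρ_S + ρ_W + 2·0.47, so 0.762 = (0.74 + ρ_W + 0.94) / 2.940.
ρ_W = 0.762·2.940 − 0.74 − 0.94 = 0.560.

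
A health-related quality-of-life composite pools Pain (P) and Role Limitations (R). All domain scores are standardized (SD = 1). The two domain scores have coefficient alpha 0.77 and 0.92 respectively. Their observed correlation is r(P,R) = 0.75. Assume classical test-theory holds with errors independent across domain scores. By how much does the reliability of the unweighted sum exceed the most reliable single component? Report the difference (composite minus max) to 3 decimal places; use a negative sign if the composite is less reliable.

Var(sum) = 2 + 1.5 = 3.5; true-score variance = 1.69 + 1.5 = 3.19; composite reliability = 0.9114.
Max component reliability = 0.9200.
Difference = 0.9114 − 0.9200 = -0.009.

-0.009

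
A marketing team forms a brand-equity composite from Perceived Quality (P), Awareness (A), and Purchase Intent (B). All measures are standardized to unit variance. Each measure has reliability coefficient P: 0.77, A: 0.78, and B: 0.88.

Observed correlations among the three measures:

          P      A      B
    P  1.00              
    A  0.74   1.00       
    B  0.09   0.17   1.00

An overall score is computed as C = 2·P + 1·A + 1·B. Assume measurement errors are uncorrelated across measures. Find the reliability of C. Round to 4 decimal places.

0.8696

Var(C) = 2² + 1 + 1 + 2·[2·0.74 + 2·0.09 + 0.17] = 6 + 3.66 = 9.66.
Under uncorrelated errors the observed covariances equal the true-score covariances, so only the own-variance terms attenuate.
True-score variance = [2²·0.77 + 0.78 + 0.88] + 3.66 = 4.74 + 3.66 = 8.4.
Reliability = 8.4 / 9.66 = 0.8696.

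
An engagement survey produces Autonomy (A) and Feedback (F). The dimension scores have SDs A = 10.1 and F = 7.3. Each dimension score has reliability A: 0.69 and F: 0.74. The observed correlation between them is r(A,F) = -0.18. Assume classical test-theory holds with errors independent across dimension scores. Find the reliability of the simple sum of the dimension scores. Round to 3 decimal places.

Var(A+F) = 10.1² + 7.3² + 2·[10.1·7.3·(-0.18)] = 155.3 − 26.5428 = 128.757.
Under uncorrelated errors the observed covariances equal the true-score covariances, so only the own-variance terms attenuate.
True-score variance = [10.1²·0.69 + 7.3²·0.74] − 26.5428 = 109.821 − 26.5428 = 83.2787.
Reliability = 83.2787 / 128.757 = 0.647.

0.647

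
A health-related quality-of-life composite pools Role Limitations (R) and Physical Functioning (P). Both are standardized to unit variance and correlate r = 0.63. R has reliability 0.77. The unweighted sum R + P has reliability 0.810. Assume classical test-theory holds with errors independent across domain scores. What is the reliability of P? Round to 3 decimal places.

Var(R+P) = 2 + 2·0.63 = 3.260.
True-score variance = ρ_R + ρ_P + 2·0.63, so 0.810 = (0.77 + ρ_P + 1.26) / 3.260.
ρ_P = 0.810·3.260 − 0.77 − 1.26 = 0.611.

0.611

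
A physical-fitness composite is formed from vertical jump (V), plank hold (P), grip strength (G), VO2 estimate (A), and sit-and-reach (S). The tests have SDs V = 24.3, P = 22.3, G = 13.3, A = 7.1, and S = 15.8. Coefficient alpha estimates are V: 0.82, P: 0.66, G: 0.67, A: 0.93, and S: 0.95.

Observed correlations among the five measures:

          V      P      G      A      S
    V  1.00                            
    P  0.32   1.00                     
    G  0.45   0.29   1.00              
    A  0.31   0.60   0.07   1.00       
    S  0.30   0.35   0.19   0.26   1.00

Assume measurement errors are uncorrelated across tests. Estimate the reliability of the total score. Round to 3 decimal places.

Var(V+P+G+A+S) = 24.3² + 22.3² + 13.3² + 7.1² + 15.8² + 2·[24.3·22.3·0.32 + 24.3·13.3·0.45 + 24.3·7.1·0.31 + 24.3·15.8·0.30 + 22.3·13.3·0.29 + 22.3·7.1·0.60 + 22.3·15.8·0.35 + 13.3·7.1·0.07 + 13.3·15.8·0.19 + 7.1·15.8·0.26] = 1564.72 + 1735.08 = 3299.8.
Under uncorrelated errors the observed covariances equal the true-score covariances, so only the own-variance terms attenuate.
True-score variance = [24.3²·0.82 + 22.3²·0.66 + 13.3²·0.67 + 7.1²·0.93 + 15.8²·0.95] + 1735.08 = 1214.97 + 1735.08 = 2950.05.
Reliability = 2950.05 / 3299.8 = 0.894.

0.894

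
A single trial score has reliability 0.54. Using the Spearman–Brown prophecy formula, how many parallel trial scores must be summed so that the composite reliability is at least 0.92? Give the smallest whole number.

10

k ≥ ρ*(1−ρ₁)/(ρ₁(1−ρ*)) = 0.92·0.46 / (0.54·0.08) = 9.796.
Smallest integer k = 10.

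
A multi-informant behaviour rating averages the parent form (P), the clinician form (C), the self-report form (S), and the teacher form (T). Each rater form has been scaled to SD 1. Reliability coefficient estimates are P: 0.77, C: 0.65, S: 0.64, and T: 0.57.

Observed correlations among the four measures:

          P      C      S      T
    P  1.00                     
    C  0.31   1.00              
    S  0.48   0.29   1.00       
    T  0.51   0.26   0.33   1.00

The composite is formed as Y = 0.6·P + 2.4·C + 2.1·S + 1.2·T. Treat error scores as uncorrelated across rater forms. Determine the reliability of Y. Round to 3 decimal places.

Var(Y) = 0.6² + 2.4² + 2.1² + 1.2² + 2·[1.44·0.31 + 1.26·0.48 + 0.72·0.51 + 5.04·0.29 + 2.88·0.26 + 2.52·0.33] = 11.97 + 8.9208 = 20.8908.
With uncorrelated errors the cross-covariances are all true-score covariance, so they carry over unchanged; only the diagonal terms shrink to ρᵢσᵢ².
True-score variance = [0.6²·0.77 + 2.4²·0.65 + 2.1²·0.64 + 1.2²·0.57] + 8.9208 = 7.6644 + 8.9208 = 16.5852.
Reliability = 16.5852 / 20.8908 = 0.794.

0.794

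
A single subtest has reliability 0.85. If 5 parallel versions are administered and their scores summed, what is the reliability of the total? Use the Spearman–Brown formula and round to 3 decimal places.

ρ_k = kρ / (1 + (k−1)ρ) = 5·0.85 / (1 + 4·0.85) = 4.250 / 4.400 = 0.966.

0.966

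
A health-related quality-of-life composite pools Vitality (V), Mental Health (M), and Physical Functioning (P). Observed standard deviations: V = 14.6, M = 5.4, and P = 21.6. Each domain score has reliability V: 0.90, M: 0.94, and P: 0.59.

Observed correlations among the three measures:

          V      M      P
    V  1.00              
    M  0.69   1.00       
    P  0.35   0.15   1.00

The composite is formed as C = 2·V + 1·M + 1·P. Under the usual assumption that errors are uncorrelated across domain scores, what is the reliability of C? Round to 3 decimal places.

Var(C) = 2²·14.6² + 5.4² + 21.6² + 2·[2·14.6·5.4·0.69 + 2·14.6·21.6·0.35 + 5.4·21.6·0.15] = 1348.36 + 694.094 = 2042.45.
Under uncorrelated errors the observed covariances equal the true-score covariances, so only the own-variance terms attenuate.
True-score variance = [2²·14.6²·0.90 + 5.4²·0.94 + 21.6²·0.59] + 694.094 = 1070.06 + 694.094 = 1764.15.
Reliability = 1764.15 / 2042.45 = 0.864.

0.864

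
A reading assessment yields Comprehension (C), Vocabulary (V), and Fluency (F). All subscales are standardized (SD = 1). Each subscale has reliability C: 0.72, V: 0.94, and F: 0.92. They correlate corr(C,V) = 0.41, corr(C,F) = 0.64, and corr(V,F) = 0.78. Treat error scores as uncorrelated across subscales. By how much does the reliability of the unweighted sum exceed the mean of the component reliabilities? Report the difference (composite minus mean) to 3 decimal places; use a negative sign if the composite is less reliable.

0.077

Var(sum) = 3 + 3.66 = 6.66; true-score variance = 2.58 + 3.66 = 6.24; composite reliability = 0.9369.
Mean component reliability = 0.8600.
Difference = 0.9369 − 0.8600 = 0.077.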